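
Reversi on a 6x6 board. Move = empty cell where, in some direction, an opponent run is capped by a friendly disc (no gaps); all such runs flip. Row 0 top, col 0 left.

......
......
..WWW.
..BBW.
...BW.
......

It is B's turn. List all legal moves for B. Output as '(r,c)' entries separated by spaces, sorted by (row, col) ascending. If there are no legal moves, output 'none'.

Answer: (1,1) (1,2) (1,3) (1,4) (1,5) (2,5) (3,5) (4,5) (5,5)

Derivation:
(1,1): flips 1 -> legal
(1,2): flips 1 -> legal
(1,3): flips 1 -> legal
(1,4): flips 1 -> legal
(1,5): flips 1 -> legal
(2,1): no bracket -> illegal
(2,5): flips 1 -> legal
(3,1): no bracket -> illegal
(3,5): flips 1 -> legal
(4,5): flips 1 -> legal
(5,3): no bracket -> illegal
(5,4): no bracket -> illegal
(5,5): flips 1 -> legal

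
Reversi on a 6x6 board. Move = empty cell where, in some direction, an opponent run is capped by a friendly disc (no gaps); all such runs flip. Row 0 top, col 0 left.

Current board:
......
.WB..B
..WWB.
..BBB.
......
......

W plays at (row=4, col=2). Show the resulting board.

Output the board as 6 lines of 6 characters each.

Answer: ......
.WB..B
..WWB.
..WBB.
..W...
......

Derivation:
Place W at (4,2); scan 8 dirs for brackets.
Dir NW: first cell '.' (not opp) -> no flip
Dir N: opp run (3,2) capped by W -> flip
Dir NE: opp run (3,3) (2,4) (1,5), next=edge -> no flip
Dir W: first cell '.' (not opp) -> no flip
Dir E: first cell '.' (not opp) -> no flip
Dir SW: first cell '.' (not opp) -> no flip
Dir S: first cell '.' (not opp) -> no flip
Dir SE: first cell '.' (not opp) -> no flip
All flips: (3,2)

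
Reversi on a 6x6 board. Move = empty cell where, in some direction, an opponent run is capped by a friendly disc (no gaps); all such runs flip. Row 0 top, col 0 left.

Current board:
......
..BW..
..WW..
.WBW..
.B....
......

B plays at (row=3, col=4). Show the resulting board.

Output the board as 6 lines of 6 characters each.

Answer: ......
..BW..
..WB..
.WBBB.
.B....
......

Derivation:
Place B at (3,4); scan 8 dirs for brackets.
Dir NW: opp run (2,3) capped by B -> flip
Dir N: first cell '.' (not opp) -> no flip
Dir NE: first cell '.' (not opp) -> no flip
Dir W: opp run (3,3) capped by B -> flip
Dir E: first cell '.' (not opp) -> no flip
Dir SW: first cell '.' (not opp) -> no flip
Dir S: first cell '.' (not opp) -> no flip
Dir SE: first cell '.' (not opp) -> no flip
All flips: (2,3) (3,3)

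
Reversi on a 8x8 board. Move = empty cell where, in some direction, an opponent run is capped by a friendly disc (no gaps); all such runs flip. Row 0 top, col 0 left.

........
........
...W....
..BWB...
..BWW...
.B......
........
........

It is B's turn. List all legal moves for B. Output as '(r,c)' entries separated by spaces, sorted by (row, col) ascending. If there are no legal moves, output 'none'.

Answer: (1,2) (1,4) (2,4) (4,5) (5,2) (5,4)

Derivation:
(1,2): flips 1 -> legal
(1,3): no bracket -> illegal
(1,4): flips 1 -> legal
(2,2): no bracket -> illegal
(2,4): flips 1 -> legal
(3,5): no bracket -> illegal
(4,5): flips 2 -> legal
(5,2): flips 1 -> legal
(5,3): no bracket -> illegal
(5,4): flips 2 -> legal
(5,5): no bracket -> illegal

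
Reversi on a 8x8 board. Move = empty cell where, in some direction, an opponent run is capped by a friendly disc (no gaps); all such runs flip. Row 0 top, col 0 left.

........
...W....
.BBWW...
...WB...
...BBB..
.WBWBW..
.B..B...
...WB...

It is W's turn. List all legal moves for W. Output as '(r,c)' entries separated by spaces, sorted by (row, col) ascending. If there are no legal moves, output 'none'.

(1,0): no bracket -> illegal
(1,1): flips 1 -> legal
(1,2): no bracket -> illegal
(2,0): flips 2 -> legal
(2,5): no bracket -> illegal
(3,0): no bracket -> illegal
(3,1): flips 1 -> legal
(3,2): no bracket -> illegal
(3,5): flips 3 -> legal
(3,6): no bracket -> illegal
(4,1): no bracket -> illegal
(4,2): no bracket -> illegal
(4,6): no bracket -> illegal
(5,0): no bracket -> illegal
(5,6): flips 2 -> legal
(6,0): no bracket -> illegal
(6,2): no bracket -> illegal
(6,3): no bracket -> illegal
(6,5): no bracket -> illegal
(7,0): no bracket -> illegal
(7,1): flips 1 -> legal
(7,2): no bracket -> illegal
(7,5): flips 2 -> legal

Answer: (1,1) (2,0) (3,1) (3,5) (5,6) (7,1) (7,5)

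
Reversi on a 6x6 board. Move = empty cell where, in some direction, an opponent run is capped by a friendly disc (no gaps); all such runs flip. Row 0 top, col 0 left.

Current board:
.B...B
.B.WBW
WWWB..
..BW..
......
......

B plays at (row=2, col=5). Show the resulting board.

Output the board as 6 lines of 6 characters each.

Answer: .B...B
.B.WBB
WWWB.B
..BW..
......
......

Derivation:
Place B at (2,5); scan 8 dirs for brackets.
Dir NW: first cell 'B' (not opp) -> no flip
Dir N: opp run (1,5) capped by B -> flip
Dir NE: edge -> no flip
Dir W: first cell '.' (not opp) -> no flip
Dir E: edge -> no flip
Dir SW: first cell '.' (not opp) -> no flip
Dir S: first cell '.' (not opp) -> no flip
Dir SE: edge -> no flip
All flips: (1,5)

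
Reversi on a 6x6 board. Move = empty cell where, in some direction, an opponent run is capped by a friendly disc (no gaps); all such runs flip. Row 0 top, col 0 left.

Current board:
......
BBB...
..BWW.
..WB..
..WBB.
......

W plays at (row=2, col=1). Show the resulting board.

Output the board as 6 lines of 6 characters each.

Answer: ......
BBB...
.WWWW.
..WB..
..WBB.
......

Derivation:
Place W at (2,1); scan 8 dirs for brackets.
Dir NW: opp run (1,0), next=edge -> no flip
Dir N: opp run (1,1), next='.' -> no flip
Dir NE: opp run (1,2), next='.' -> no flip
Dir W: first cell '.' (not opp) -> no flip
Dir E: opp run (2,2) capped by W -> flip
Dir SW: first cell '.' (not opp) -> no flip
Dir S: first cell '.' (not opp) -> no flip
Dir SE: first cell 'W' (not opp) -> no flip
All flips: (2,2)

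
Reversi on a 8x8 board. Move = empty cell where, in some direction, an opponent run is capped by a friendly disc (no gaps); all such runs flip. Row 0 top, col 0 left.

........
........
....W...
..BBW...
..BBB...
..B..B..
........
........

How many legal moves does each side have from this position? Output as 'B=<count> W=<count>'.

-- B to move --
(1,3): no bracket -> illegal
(1,4): flips 2 -> legal
(1,5): flips 1 -> legal
(2,3): no bracket -> illegal
(2,5): flips 1 -> legal
(3,5): flips 1 -> legal
(4,5): no bracket -> illegal
B mobility = 4
-- W to move --
(2,1): no bracket -> illegal
(2,2): no bracket -> illegal
(2,3): no bracket -> illegal
(3,1): flips 2 -> legal
(3,5): no bracket -> illegal
(4,1): no bracket -> illegal
(4,5): no bracket -> illegal
(4,6): no bracket -> illegal
(5,1): flips 2 -> legal
(5,3): no bracket -> illegal
(5,4): flips 1 -> legal
(5,6): no bracket -> illegal
(6,1): flips 2 -> legal
(6,2): no bracket -> illegal
(6,3): no bracket -> illegal
(6,4): no bracket -> illegal
(6,5): no bracket -> illegal
(6,6): no bracket -> illegal
W mobility = 4

Answer: B=4 W=4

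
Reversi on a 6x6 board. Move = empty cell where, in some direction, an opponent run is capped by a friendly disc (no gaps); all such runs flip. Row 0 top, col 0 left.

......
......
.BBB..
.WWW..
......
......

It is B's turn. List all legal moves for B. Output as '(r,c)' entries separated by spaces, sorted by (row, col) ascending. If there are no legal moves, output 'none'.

(2,0): no bracket -> illegal
(2,4): no bracket -> illegal
(3,0): no bracket -> illegal
(3,4): no bracket -> illegal
(4,0): flips 1 -> legal
(4,1): flips 2 -> legal
(4,2): flips 1 -> legal
(4,3): flips 2 -> legal
(4,4): flips 1 -> legal

Answer: (4,0) (4,1) (4,2) (4,3) (4,4)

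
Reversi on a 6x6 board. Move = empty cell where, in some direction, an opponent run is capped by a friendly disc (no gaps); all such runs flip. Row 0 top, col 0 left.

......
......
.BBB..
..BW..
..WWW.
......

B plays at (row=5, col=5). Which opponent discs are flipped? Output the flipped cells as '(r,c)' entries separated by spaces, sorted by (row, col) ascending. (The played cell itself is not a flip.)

Dir NW: opp run (4,4) (3,3) capped by B -> flip
Dir N: first cell '.' (not opp) -> no flip
Dir NE: edge -> no flip
Dir W: first cell '.' (not opp) -> no flip
Dir E: edge -> no flip
Dir SW: edge -> no flip
Dir S: edge -> no flip
Dir SE: edge -> no flip

Answer: (3,3) (4,4)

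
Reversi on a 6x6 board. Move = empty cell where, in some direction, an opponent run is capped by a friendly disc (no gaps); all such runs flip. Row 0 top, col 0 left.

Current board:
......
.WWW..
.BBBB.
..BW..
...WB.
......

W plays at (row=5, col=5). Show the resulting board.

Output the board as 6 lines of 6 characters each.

Answer: ......
.WWW..
.BBBB.
..BW..
...WW.
.....W

Derivation:
Place W at (5,5); scan 8 dirs for brackets.
Dir NW: opp run (4,4) capped by W -> flip
Dir N: first cell '.' (not opp) -> no flip
Dir NE: edge -> no flip
Dir W: first cell '.' (not opp) -> no flip
Dir E: edge -> no flip
Dir SW: edge -> no flip
Dir S: edge -> no flip
Dir SE: edge -> no flip
All flips: (4,4)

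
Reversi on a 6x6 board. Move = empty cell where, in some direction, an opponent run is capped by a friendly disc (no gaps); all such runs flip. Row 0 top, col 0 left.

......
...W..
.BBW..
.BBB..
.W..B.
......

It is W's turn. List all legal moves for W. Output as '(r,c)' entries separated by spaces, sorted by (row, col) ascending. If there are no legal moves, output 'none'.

Answer: (1,1) (2,0) (4,0) (4,3)

Derivation:
(1,0): no bracket -> illegal
(1,1): flips 2 -> legal
(1,2): no bracket -> illegal
(2,0): flips 2 -> legal
(2,4): no bracket -> illegal
(3,0): no bracket -> illegal
(3,4): no bracket -> illegal
(3,5): no bracket -> illegal
(4,0): flips 2 -> legal
(4,2): no bracket -> illegal
(4,3): flips 1 -> legal
(4,5): no bracket -> illegal
(5,3): no bracket -> illegal
(5,4): no bracket -> illegal
(5,5): no bracket -> illegal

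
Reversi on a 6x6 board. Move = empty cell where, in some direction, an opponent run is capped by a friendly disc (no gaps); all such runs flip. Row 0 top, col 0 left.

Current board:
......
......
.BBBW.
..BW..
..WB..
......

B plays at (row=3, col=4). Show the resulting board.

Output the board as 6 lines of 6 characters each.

Place B at (3,4); scan 8 dirs for brackets.
Dir NW: first cell 'B' (not opp) -> no flip
Dir N: opp run (2,4), next='.' -> no flip
Dir NE: first cell '.' (not opp) -> no flip
Dir W: opp run (3,3) capped by B -> flip
Dir E: first cell '.' (not opp) -> no flip
Dir SW: first cell 'B' (not opp) -> no flip
Dir S: first cell '.' (not opp) -> no flip
Dir SE: first cell '.' (not opp) -> no flip
All flips: (3,3)

Answer: ......
......
.BBBW.
..BBB.
..WB..
......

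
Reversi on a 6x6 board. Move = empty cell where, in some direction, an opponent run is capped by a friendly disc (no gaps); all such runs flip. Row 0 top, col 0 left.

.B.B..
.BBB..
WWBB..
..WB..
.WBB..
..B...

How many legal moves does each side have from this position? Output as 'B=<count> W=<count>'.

-- B to move --
(1,0): flips 2 -> legal
(3,0): flips 2 -> legal
(3,1): flips 2 -> legal
(4,0): flips 1 -> legal
(5,0): flips 2 -> legal
(5,1): no bracket -> illegal
B mobility = 5
-- W to move --
(0,0): no bracket -> illegal
(0,2): flips 3 -> legal
(0,4): no bracket -> illegal
(1,0): no bracket -> illegal
(1,4): flips 1 -> legal
(2,4): flips 2 -> legal
(3,1): no bracket -> illegal
(3,4): flips 1 -> legal
(4,4): flips 2 -> legal
(5,1): no bracket -> illegal
(5,3): no bracket -> illegal
(5,4): flips 1 -> legal
W mobility = 6

Answer: B=5 W=6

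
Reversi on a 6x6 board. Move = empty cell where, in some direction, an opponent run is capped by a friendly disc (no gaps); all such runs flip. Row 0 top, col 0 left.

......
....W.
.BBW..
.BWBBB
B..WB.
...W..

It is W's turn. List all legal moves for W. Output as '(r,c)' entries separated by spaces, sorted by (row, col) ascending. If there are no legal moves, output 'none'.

(1,0): flips 1 -> legal
(1,1): no bracket -> illegal
(1,2): flips 1 -> legal
(1,3): no bracket -> illegal
(2,0): flips 2 -> legal
(2,4): no bracket -> illegal
(2,5): flips 1 -> legal
(3,0): flips 1 -> legal
(4,1): no bracket -> illegal
(4,2): no bracket -> illegal
(4,5): flips 2 -> legal
(5,0): no bracket -> illegal
(5,1): no bracket -> illegal
(5,4): no bracket -> illegal
(5,5): no bracket -> illegal

Answer: (1,0) (1,2) (2,0) (2,5) (3,0) (4,5)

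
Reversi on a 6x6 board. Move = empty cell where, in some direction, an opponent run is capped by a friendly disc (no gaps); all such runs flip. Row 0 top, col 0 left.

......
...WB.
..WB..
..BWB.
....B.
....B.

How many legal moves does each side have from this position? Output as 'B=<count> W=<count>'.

-- B to move --
(0,2): no bracket -> illegal
(0,3): flips 1 -> legal
(0,4): no bracket -> illegal
(1,1): flips 2 -> legal
(1,2): flips 2 -> legal
(2,1): flips 1 -> legal
(2,4): no bracket -> illegal
(3,1): no bracket -> illegal
(4,2): no bracket -> illegal
(4,3): flips 1 -> legal
B mobility = 5
-- W to move --
(0,3): no bracket -> illegal
(0,4): no bracket -> illegal
(0,5): no bracket -> illegal
(1,2): no bracket -> illegal
(1,5): flips 1 -> legal
(2,1): no bracket -> illegal
(2,4): flips 1 -> legal
(2,5): no bracket -> illegal
(3,1): flips 1 -> legal
(3,5): flips 1 -> legal
(4,1): no bracket -> illegal
(4,2): flips 1 -> legal
(4,3): no bracket -> illegal
(4,5): no bracket -> illegal
(5,3): no bracket -> illegal
(5,5): flips 1 -> legal
W mobility = 6

Answer: B=5 W=6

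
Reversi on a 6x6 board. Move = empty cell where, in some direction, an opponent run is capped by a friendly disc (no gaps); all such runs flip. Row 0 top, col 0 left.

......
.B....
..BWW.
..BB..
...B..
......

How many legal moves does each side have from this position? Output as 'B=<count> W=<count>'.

Answer: B=4 W=4

Derivation:
-- B to move --
(1,2): no bracket -> illegal
(1,3): flips 1 -> legal
(1,4): flips 1 -> legal
(1,5): flips 1 -> legal
(2,5): flips 2 -> legal
(3,4): no bracket -> illegal
(3,5): no bracket -> illegal
B mobility = 4
-- W to move --
(0,0): no bracket -> illegal
(0,1): no bracket -> illegal
(0,2): no bracket -> illegal
(1,0): no bracket -> illegal
(1,2): no bracket -> illegal
(1,3): no bracket -> illegal
(2,0): no bracket -> illegal
(2,1): flips 1 -> legal
(3,1): no bracket -> illegal
(3,4): no bracket -> illegal
(4,1): flips 1 -> legal
(4,2): flips 1 -> legal
(4,4): no bracket -> illegal
(5,2): no bracket -> illegal
(5,3): flips 2 -> legal
(5,4): no bracket -> illegal
W mobility = 4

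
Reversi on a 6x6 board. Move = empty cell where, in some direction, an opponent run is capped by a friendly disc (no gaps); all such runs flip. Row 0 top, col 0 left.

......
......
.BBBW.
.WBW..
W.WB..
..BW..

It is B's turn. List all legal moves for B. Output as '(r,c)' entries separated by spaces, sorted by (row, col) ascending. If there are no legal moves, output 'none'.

(1,3): no bracket -> illegal
(1,4): no bracket -> illegal
(1,5): no bracket -> illegal
(2,0): no bracket -> illegal
(2,5): flips 1 -> legal
(3,0): flips 1 -> legal
(3,4): flips 1 -> legal
(3,5): no bracket -> illegal
(4,1): flips 2 -> legal
(4,4): flips 1 -> legal
(5,0): no bracket -> illegal
(5,1): no bracket -> illegal
(5,4): flips 1 -> legal

Answer: (2,5) (3,0) (3,4) (4,1) (4,4) (5,4)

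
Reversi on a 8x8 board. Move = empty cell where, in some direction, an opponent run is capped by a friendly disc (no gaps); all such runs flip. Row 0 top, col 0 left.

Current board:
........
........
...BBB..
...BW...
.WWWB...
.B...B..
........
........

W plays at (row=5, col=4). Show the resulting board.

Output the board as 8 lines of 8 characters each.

Answer: ........
........
...BBB..
...BW...
.WWWW...
.B..WB..
........
........

Derivation:
Place W at (5,4); scan 8 dirs for brackets.
Dir NW: first cell 'W' (not opp) -> no flip
Dir N: opp run (4,4) capped by W -> flip
Dir NE: first cell '.' (not opp) -> no flip
Dir W: first cell '.' (not opp) -> no flip
Dir E: opp run (5,5), next='.' -> no flip
Dir SW: first cell '.' (not opp) -> no flip
Dir S: first cell '.' (not opp) -> no flip
Dir SE: first cell '.' (not opp) -> no flip
All flips: (4,4)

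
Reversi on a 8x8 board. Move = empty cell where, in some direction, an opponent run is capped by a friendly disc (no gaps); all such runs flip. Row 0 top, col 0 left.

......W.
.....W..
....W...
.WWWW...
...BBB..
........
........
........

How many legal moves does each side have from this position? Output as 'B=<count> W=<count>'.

Answer: B=5 W=5

Derivation:
-- B to move --
(0,4): no bracket -> illegal
(0,5): no bracket -> illegal
(0,7): no bracket -> illegal
(1,3): no bracket -> illegal
(1,4): flips 2 -> legal
(1,6): no bracket -> illegal
(1,7): no bracket -> illegal
(2,0): no bracket -> illegal
(2,1): flips 1 -> legal
(2,2): flips 1 -> legal
(2,3): flips 2 -> legal
(2,5): flips 1 -> legal
(2,6): no bracket -> illegal
(3,0): no bracket -> illegal
(3,5): no bracket -> illegal
(4,0): no bracket -> illegal
(4,1): no bracket -> illegal
(4,2): no bracket -> illegal
B mobility = 5
-- W to move --
(3,5): no bracket -> illegal
(3,6): no bracket -> illegal
(4,2): no bracket -> illegal
(4,6): no bracket -> illegal
(5,2): flips 1 -> legal
(5,3): flips 1 -> legal
(5,4): flips 2 -> legal
(5,5): flips 1 -> legal
(5,6): flips 1 -> legal
W mobility = 5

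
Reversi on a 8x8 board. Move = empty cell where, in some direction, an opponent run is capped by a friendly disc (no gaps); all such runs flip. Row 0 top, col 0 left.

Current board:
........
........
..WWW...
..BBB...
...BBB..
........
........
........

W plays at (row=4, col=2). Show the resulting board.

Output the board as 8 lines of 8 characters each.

Answer: ........
........
..WWW...
..WWB...
..WBBB..
........
........
........

Derivation:
Place W at (4,2); scan 8 dirs for brackets.
Dir NW: first cell '.' (not opp) -> no flip
Dir N: opp run (3,2) capped by W -> flip
Dir NE: opp run (3,3) capped by W -> flip
Dir W: first cell '.' (not opp) -> no flip
Dir E: opp run (4,3) (4,4) (4,5), next='.' -> no flip
Dir SW: first cell '.' (not opp) -> no flip
Dir S: first cell '.' (not opp) -> no flip
Dir SE: first cell '.' (not opp) -> no flip
All flips: (3,2) (3,3)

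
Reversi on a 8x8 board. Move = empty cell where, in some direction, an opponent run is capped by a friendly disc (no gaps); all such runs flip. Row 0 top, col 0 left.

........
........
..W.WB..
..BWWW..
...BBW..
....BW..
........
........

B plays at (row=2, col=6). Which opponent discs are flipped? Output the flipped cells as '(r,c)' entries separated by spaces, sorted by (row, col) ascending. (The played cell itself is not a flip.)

Answer: (3,5)

Derivation:
Dir NW: first cell '.' (not opp) -> no flip
Dir N: first cell '.' (not opp) -> no flip
Dir NE: first cell '.' (not opp) -> no flip
Dir W: first cell 'B' (not opp) -> no flip
Dir E: first cell '.' (not opp) -> no flip
Dir SW: opp run (3,5) capped by B -> flip
Dir S: first cell '.' (not opp) -> no flip
Dir SE: first cell '.' (not opp) -> no flip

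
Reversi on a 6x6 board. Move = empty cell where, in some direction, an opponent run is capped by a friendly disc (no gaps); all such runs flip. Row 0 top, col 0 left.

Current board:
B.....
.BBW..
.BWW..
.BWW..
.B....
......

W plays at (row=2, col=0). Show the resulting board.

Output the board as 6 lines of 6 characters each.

Place W at (2,0); scan 8 dirs for brackets.
Dir NW: edge -> no flip
Dir N: first cell '.' (not opp) -> no flip
Dir NE: opp run (1,1), next='.' -> no flip
Dir W: edge -> no flip
Dir E: opp run (2,1) capped by W -> flip
Dir SW: edge -> no flip
Dir S: first cell '.' (not opp) -> no flip
Dir SE: opp run (3,1), next='.' -> no flip
All flips: (2,1)

Answer: B.....
.BBW..
WWWW..
.BWW..
.B....
......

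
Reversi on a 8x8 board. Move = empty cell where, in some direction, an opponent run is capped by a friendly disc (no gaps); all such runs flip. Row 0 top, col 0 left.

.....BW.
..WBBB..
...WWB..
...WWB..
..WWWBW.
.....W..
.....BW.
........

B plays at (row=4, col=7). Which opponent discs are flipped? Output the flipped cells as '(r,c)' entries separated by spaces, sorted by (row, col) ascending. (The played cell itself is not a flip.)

Dir NW: first cell '.' (not opp) -> no flip
Dir N: first cell '.' (not opp) -> no flip
Dir NE: edge -> no flip
Dir W: opp run (4,6) capped by B -> flip
Dir E: edge -> no flip
Dir SW: first cell '.' (not opp) -> no flip
Dir S: first cell '.' (not opp) -> no flip
Dir SE: edge -> no flip

Answer: (4,6)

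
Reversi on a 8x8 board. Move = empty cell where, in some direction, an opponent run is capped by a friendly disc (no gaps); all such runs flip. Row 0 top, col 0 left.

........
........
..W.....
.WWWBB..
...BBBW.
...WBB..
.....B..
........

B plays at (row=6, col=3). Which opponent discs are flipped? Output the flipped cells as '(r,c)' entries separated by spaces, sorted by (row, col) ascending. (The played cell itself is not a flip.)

Answer: (5,3)

Derivation:
Dir NW: first cell '.' (not opp) -> no flip
Dir N: opp run (5,3) capped by B -> flip
Dir NE: first cell 'B' (not opp) -> no flip
Dir W: first cell '.' (not opp) -> no flip
Dir E: first cell '.' (not opp) -> no flip
Dir SW: first cell '.' (not opp) -> no flip
Dir S: first cell '.' (not opp) -> no flip
Dir SE: first cell '.' (not opp) -> no flip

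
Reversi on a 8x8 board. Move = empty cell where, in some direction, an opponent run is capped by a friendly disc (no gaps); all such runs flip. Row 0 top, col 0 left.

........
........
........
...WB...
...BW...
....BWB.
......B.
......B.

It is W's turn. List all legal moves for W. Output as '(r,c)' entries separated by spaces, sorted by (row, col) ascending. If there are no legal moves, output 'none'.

(2,3): no bracket -> illegal
(2,4): flips 1 -> legal
(2,5): no bracket -> illegal
(3,2): no bracket -> illegal
(3,5): flips 1 -> legal
(4,2): flips 1 -> legal
(4,5): no bracket -> illegal
(4,6): no bracket -> illegal
(4,7): no bracket -> illegal
(5,2): no bracket -> illegal
(5,3): flips 2 -> legal
(5,7): flips 1 -> legal
(6,3): no bracket -> illegal
(6,4): flips 1 -> legal
(6,5): no bracket -> illegal
(6,7): no bracket -> illegal
(7,5): no bracket -> illegal
(7,7): flips 1 -> legal

Answer: (2,4) (3,5) (4,2) (5,3) (5,7) (6,4) (7,7)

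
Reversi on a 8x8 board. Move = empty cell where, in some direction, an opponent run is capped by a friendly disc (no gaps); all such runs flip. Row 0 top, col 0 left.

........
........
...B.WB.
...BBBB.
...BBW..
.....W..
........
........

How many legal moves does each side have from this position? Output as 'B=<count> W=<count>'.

Answer: B=9 W=6

Derivation:
-- B to move --
(1,4): flips 1 -> legal
(1,5): flips 1 -> legal
(1,6): flips 1 -> legal
(2,4): flips 1 -> legal
(4,6): flips 1 -> legal
(5,4): flips 1 -> legal
(5,6): flips 1 -> legal
(6,4): no bracket -> illegal
(6,5): flips 2 -> legal
(6,6): flips 1 -> legal
B mobility = 9
-- W to move --
(1,2): flips 2 -> legal
(1,3): no bracket -> illegal
(1,4): no bracket -> illegal
(1,5): no bracket -> illegal
(1,6): no bracket -> illegal
(1,7): no bracket -> illegal
(2,2): flips 2 -> legal
(2,4): no bracket -> illegal
(2,7): flips 2 -> legal
(3,2): no bracket -> illegal
(3,7): no bracket -> illegal
(4,2): flips 2 -> legal
(4,6): no bracket -> illegal
(4,7): flips 1 -> legal
(5,2): flips 2 -> legal
(5,3): no bracket -> illegal
(5,4): no bracket -> illegal
W mobility = 6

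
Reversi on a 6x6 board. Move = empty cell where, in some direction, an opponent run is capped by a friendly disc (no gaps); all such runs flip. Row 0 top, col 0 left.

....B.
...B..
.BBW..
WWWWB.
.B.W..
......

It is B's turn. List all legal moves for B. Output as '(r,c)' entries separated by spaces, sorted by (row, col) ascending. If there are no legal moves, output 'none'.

(1,2): flips 1 -> legal
(1,4): flips 2 -> legal
(2,0): no bracket -> illegal
(2,4): flips 1 -> legal
(4,0): flips 1 -> legal
(4,2): flips 1 -> legal
(4,4): flips 1 -> legal
(5,2): flips 1 -> legal
(5,3): flips 3 -> legal
(5,4): flips 2 -> legal

Answer: (1,2) (1,4) (2,4) (4,0) (4,2) (4,4) (5,2) (5,3) (5,4)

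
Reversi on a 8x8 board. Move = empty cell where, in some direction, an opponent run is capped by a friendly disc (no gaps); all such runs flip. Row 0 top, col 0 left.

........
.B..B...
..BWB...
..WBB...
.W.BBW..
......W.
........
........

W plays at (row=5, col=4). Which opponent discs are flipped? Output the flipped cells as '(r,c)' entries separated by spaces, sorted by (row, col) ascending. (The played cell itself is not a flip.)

Dir NW: opp run (4,3) capped by W -> flip
Dir N: opp run (4,4) (3,4) (2,4) (1,4), next='.' -> no flip
Dir NE: first cell 'W' (not opp) -> no flip
Dir W: first cell '.' (not opp) -> no flip
Dir E: first cell '.' (not opp) -> no flip
Dir SW: first cell '.' (not opp) -> no flip
Dir S: first cell '.' (not opp) -> no flip
Dir SE: first cell '.' (not opp) -> no flip

Answer: (4,3)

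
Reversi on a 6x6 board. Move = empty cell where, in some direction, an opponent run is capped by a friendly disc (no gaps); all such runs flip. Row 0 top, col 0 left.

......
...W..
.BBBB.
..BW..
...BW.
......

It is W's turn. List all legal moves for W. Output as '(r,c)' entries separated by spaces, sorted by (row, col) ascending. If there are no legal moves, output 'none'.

(1,0): no bracket -> illegal
(1,1): flips 1 -> legal
(1,2): no bracket -> illegal
(1,4): no bracket -> illegal
(1,5): flips 1 -> legal
(2,0): no bracket -> illegal
(2,5): no bracket -> illegal
(3,0): no bracket -> illegal
(3,1): flips 2 -> legal
(3,4): no bracket -> illegal
(3,5): flips 1 -> legal
(4,1): no bracket -> illegal
(4,2): flips 1 -> legal
(5,2): no bracket -> illegal
(5,3): flips 1 -> legal
(5,4): no bracket -> illegal

Answer: (1,1) (1,5) (3,1) (3,5) (4,2) (5,3)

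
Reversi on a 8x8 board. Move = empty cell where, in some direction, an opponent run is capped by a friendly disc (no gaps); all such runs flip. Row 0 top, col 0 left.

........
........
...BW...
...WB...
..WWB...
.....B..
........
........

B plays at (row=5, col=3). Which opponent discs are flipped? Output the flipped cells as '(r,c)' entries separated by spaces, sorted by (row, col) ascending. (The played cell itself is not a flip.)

Answer: (3,3) (4,3)

Derivation:
Dir NW: opp run (4,2), next='.' -> no flip
Dir N: opp run (4,3) (3,3) capped by B -> flip
Dir NE: first cell 'B' (not opp) -> no flip
Dir W: first cell '.' (not opp) -> no flip
Dir E: first cell '.' (not opp) -> no flip
Dir SW: first cell '.' (not opp) -> no flip
Dir S: first cell '.' (not opp) -> no flip
Dir SE: first cell '.' (not opp) -> no flip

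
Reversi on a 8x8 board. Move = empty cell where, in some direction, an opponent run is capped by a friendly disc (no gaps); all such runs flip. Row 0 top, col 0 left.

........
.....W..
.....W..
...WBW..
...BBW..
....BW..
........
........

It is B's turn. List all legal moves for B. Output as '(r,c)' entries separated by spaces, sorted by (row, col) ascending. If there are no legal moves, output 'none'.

Answer: (1,6) (2,2) (2,3) (2,6) (3,2) (3,6) (4,6) (5,6) (6,6)

Derivation:
(0,4): no bracket -> illegal
(0,5): no bracket -> illegal
(0,6): no bracket -> illegal
(1,4): no bracket -> illegal
(1,6): flips 1 -> legal
(2,2): flips 1 -> legal
(2,3): flips 1 -> legal
(2,4): no bracket -> illegal
(2,6): flips 1 -> legal
(3,2): flips 1 -> legal
(3,6): flips 2 -> legal
(4,2): no bracket -> illegal
(4,6): flips 1 -> legal
(5,6): flips 2 -> legal
(6,4): no bracket -> illegal
(6,5): no bracket -> illegal
(6,6): flips 1 -> legal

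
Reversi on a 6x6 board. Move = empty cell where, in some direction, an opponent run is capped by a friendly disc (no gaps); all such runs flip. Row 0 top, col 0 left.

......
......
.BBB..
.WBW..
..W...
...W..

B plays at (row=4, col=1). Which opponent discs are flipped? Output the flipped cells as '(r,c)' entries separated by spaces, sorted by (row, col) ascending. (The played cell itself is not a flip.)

Answer: (3,1)

Derivation:
Dir NW: first cell '.' (not opp) -> no flip
Dir N: opp run (3,1) capped by B -> flip
Dir NE: first cell 'B' (not opp) -> no flip
Dir W: first cell '.' (not opp) -> no flip
Dir E: opp run (4,2), next='.' -> no flip
Dir SW: first cell '.' (not opp) -> no flip
Dir S: first cell '.' (not opp) -> no flip
Dir SE: first cell '.' (not opp) -> no flip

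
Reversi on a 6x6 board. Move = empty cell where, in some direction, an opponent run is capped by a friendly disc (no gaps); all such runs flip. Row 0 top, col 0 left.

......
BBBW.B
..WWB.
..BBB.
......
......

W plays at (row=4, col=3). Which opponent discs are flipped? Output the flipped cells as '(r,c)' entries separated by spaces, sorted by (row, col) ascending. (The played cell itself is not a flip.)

Dir NW: opp run (3,2), next='.' -> no flip
Dir N: opp run (3,3) capped by W -> flip
Dir NE: opp run (3,4), next='.' -> no flip
Dir W: first cell '.' (not opp) -> no flip
Dir E: first cell '.' (not opp) -> no flip
Dir SW: first cell '.' (not opp) -> no flip
Dir S: first cell '.' (not opp) -> no flip
Dir SE: first cell '.' (not opp) -> no flip

Answer: (3,3)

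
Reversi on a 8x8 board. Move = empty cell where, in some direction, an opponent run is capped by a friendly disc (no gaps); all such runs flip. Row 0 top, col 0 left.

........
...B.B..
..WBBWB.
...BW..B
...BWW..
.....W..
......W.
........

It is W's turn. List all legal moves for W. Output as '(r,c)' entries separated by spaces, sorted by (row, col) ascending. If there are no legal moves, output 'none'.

(0,2): no bracket -> illegal
(0,3): no bracket -> illegal
(0,4): flips 1 -> legal
(0,5): flips 1 -> legal
(0,6): no bracket -> illegal
(1,2): flips 1 -> legal
(1,4): flips 1 -> legal
(1,6): no bracket -> illegal
(1,7): no bracket -> illegal
(2,7): flips 1 -> legal
(3,2): flips 1 -> legal
(3,5): no bracket -> illegal
(3,6): no bracket -> illegal
(4,2): flips 1 -> legal
(4,6): no bracket -> illegal
(4,7): no bracket -> illegal
(5,2): flips 1 -> legal
(5,3): no bracket -> illegal
(5,4): no bracket -> illegal

Answer: (0,4) (0,5) (1,2) (1,4) (2,7) (3,2) (4,2) (5,2)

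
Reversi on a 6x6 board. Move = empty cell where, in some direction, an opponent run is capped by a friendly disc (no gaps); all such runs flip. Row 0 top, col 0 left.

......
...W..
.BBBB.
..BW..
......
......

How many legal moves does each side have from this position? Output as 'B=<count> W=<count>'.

-- B to move --
(0,2): flips 1 -> legal
(0,3): flips 1 -> legal
(0,4): flips 1 -> legal
(1,2): no bracket -> illegal
(1,4): no bracket -> illegal
(3,4): flips 1 -> legal
(4,2): flips 1 -> legal
(4,3): flips 1 -> legal
(4,4): flips 1 -> legal
B mobility = 7
-- W to move --
(1,0): no bracket -> illegal
(1,1): flips 1 -> legal
(1,2): no bracket -> illegal
(1,4): no bracket -> illegal
(1,5): flips 1 -> legal
(2,0): no bracket -> illegal
(2,5): no bracket -> illegal
(3,0): no bracket -> illegal
(3,1): flips 2 -> legal
(3,4): no bracket -> illegal
(3,5): flips 1 -> legal
(4,1): no bracket -> illegal
(4,2): no bracket -> illegal
(4,3): no bracket -> illegal
W mobility = 4

Answer: B=7 W=4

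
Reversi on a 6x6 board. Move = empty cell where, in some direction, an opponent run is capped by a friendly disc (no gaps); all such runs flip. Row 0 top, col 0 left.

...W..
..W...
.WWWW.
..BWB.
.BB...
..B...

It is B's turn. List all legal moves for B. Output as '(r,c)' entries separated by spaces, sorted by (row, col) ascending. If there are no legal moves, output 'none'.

Answer: (0,1) (0,2) (1,0) (1,4) (1,5)

Derivation:
(0,1): flips 2 -> legal
(0,2): flips 2 -> legal
(0,4): no bracket -> illegal
(1,0): flips 1 -> legal
(1,1): no bracket -> illegal
(1,3): no bracket -> illegal
(1,4): flips 2 -> legal
(1,5): flips 2 -> legal
(2,0): no bracket -> illegal
(2,5): no bracket -> illegal
(3,0): no bracket -> illegal
(3,1): no bracket -> illegal
(3,5): no bracket -> illegal
(4,3): no bracket -> illegal
(4,4): no bracket -> illegal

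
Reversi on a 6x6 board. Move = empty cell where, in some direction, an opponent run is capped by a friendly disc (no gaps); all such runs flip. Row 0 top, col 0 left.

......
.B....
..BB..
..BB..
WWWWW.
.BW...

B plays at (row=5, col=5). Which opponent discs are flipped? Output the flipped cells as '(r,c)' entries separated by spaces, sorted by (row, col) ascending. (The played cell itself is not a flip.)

Answer: (4,4)

Derivation:
Dir NW: opp run (4,4) capped by B -> flip
Dir N: first cell '.' (not opp) -> no flip
Dir NE: edge -> no flip
Dir W: first cell '.' (not opp) -> no flip
Dir E: edge -> no flip
Dir SW: edge -> no flip
Dir S: edge -> no flip
Dir SE: edge -> no flip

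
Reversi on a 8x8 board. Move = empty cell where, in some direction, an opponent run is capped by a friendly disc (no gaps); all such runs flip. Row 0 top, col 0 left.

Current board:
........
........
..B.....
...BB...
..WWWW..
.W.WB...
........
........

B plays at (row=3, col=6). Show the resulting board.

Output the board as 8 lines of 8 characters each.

Answer: ........
........
..B.....
...BB.B.
..WWWB..
.W.WB...
........
........

Derivation:
Place B at (3,6); scan 8 dirs for brackets.
Dir NW: first cell '.' (not opp) -> no flip
Dir N: first cell '.' (not opp) -> no flip
Dir NE: first cell '.' (not opp) -> no flip
Dir W: first cell '.' (not opp) -> no flip
Dir E: first cell '.' (not opp) -> no flip
Dir SW: opp run (4,5) capped by B -> flip
Dir S: first cell '.' (not opp) -> no flip
Dir SE: first cell '.' (not opp) -> no flip
All flips: (4,5)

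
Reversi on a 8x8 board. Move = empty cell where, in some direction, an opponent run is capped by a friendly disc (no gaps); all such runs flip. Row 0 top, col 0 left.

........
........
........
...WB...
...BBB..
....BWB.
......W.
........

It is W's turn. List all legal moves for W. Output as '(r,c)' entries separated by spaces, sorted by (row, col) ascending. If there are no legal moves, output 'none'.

(2,3): no bracket -> illegal
(2,4): no bracket -> illegal
(2,5): no bracket -> illegal
(3,2): no bracket -> illegal
(3,5): flips 2 -> legal
(3,6): no bracket -> illegal
(4,2): no bracket -> illegal
(4,6): flips 1 -> legal
(4,7): no bracket -> illegal
(5,2): no bracket -> illegal
(5,3): flips 2 -> legal
(5,7): flips 1 -> legal
(6,3): no bracket -> illegal
(6,4): no bracket -> illegal
(6,5): no bracket -> illegal
(6,7): no bracket -> illegal

Answer: (3,5) (4,6) (5,3) (5,7)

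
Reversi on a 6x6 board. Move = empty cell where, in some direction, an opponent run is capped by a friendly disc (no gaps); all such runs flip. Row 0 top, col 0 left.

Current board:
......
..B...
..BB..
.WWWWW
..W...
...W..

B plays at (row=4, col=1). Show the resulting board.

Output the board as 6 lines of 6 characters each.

Answer: ......
..B...
..BB..
.WBWWW
.BW...
...W..

Derivation:
Place B at (4,1); scan 8 dirs for brackets.
Dir NW: first cell '.' (not opp) -> no flip
Dir N: opp run (3,1), next='.' -> no flip
Dir NE: opp run (3,2) capped by B -> flip
Dir W: first cell '.' (not opp) -> no flip
Dir E: opp run (4,2), next='.' -> no flip
Dir SW: first cell '.' (not opp) -> no flip
Dir S: first cell '.' (not opp) -> no flip
Dir SE: first cell '.' (not opp) -> no flip
All flips: (3,2)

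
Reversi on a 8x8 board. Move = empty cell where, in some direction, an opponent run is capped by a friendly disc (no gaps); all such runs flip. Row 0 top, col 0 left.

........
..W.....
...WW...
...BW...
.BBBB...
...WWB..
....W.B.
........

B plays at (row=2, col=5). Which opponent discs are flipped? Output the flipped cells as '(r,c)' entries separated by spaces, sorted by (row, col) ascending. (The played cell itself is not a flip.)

Dir NW: first cell '.' (not opp) -> no flip
Dir N: first cell '.' (not opp) -> no flip
Dir NE: first cell '.' (not opp) -> no flip
Dir W: opp run (2,4) (2,3), next='.' -> no flip
Dir E: first cell '.' (not opp) -> no flip
Dir SW: opp run (3,4) capped by B -> flip
Dir S: first cell '.' (not opp) -> no flip
Dir SE: first cell '.' (not opp) -> no flip

Answer: (3,4)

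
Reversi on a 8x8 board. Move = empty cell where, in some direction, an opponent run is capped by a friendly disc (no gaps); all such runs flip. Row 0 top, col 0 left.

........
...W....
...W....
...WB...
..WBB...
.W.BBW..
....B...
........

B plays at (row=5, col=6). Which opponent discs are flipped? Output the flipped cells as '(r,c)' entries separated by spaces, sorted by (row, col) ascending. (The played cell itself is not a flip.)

Dir NW: first cell '.' (not opp) -> no flip
Dir N: first cell '.' (not opp) -> no flip
Dir NE: first cell '.' (not opp) -> no flip
Dir W: opp run (5,5) capped by B -> flip
Dir E: first cell '.' (not opp) -> no flip
Dir SW: first cell '.' (not opp) -> no flip
Dir S: first cell '.' (not opp) -> no flip
Dir SE: first cell '.' (not opp) -> no flip

Answer: (5,5)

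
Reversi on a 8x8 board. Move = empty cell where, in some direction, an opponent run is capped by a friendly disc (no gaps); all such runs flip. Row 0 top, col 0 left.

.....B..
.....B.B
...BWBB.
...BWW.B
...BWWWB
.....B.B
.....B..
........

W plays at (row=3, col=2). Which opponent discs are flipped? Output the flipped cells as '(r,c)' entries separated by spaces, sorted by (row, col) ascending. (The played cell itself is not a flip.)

Answer: (3,3)

Derivation:
Dir NW: first cell '.' (not opp) -> no flip
Dir N: first cell '.' (not opp) -> no flip
Dir NE: opp run (2,3), next='.' -> no flip
Dir W: first cell '.' (not opp) -> no flip
Dir E: opp run (3,3) capped by W -> flip
Dir SW: first cell '.' (not opp) -> no flip
Dir S: first cell '.' (not opp) -> no flip
Dir SE: opp run (4,3), next='.' -> no flip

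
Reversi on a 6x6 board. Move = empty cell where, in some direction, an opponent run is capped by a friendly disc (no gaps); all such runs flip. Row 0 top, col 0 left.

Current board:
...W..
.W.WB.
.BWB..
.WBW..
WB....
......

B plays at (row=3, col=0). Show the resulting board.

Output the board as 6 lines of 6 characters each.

Answer: ...W..
.W.WB.
.BWB..
BBBW..
WB....
......

Derivation:
Place B at (3,0); scan 8 dirs for brackets.
Dir NW: edge -> no flip
Dir N: first cell '.' (not opp) -> no flip
Dir NE: first cell 'B' (not opp) -> no flip
Dir W: edge -> no flip
Dir E: opp run (3,1) capped by B -> flip
Dir SW: edge -> no flip
Dir S: opp run (4,0), next='.' -> no flip
Dir SE: first cell 'B' (not opp) -> no flip
All flips: (3,1)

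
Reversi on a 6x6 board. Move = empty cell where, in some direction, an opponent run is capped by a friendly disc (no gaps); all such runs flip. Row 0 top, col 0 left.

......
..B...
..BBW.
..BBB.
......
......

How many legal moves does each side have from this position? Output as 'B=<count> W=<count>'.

Answer: B=3 W=3

Derivation:
-- B to move --
(1,3): no bracket -> illegal
(1,4): flips 1 -> legal
(1,5): flips 1 -> legal
(2,5): flips 1 -> legal
(3,5): no bracket -> illegal
B mobility = 3
-- W to move --
(0,1): no bracket -> illegal
(0,2): no bracket -> illegal
(0,3): no bracket -> illegal
(1,1): no bracket -> illegal
(1,3): no bracket -> illegal
(1,4): no bracket -> illegal
(2,1): flips 2 -> legal
(2,5): no bracket -> illegal
(3,1): no bracket -> illegal
(3,5): no bracket -> illegal
(4,1): no bracket -> illegal
(4,2): flips 1 -> legal
(4,3): no bracket -> illegal
(4,4): flips 1 -> legal
(4,5): no bracket -> illegal
W mobility = 3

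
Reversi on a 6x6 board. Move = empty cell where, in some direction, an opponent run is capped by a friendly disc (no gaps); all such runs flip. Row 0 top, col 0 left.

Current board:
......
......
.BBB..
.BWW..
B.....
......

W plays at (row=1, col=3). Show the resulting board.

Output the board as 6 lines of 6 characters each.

Answer: ......
...W..
.BBW..
.BWW..
B.....
......

Derivation:
Place W at (1,3); scan 8 dirs for brackets.
Dir NW: first cell '.' (not opp) -> no flip
Dir N: first cell '.' (not opp) -> no flip
Dir NE: first cell '.' (not opp) -> no flip
Dir W: first cell '.' (not opp) -> no flip
Dir E: first cell '.' (not opp) -> no flip
Dir SW: opp run (2,2) (3,1) (4,0), next=edge -> no flip
Dir S: opp run (2,3) capped by W -> flip
Dir SE: first cell '.' (not opp) -> no flip
All flips: (2,3)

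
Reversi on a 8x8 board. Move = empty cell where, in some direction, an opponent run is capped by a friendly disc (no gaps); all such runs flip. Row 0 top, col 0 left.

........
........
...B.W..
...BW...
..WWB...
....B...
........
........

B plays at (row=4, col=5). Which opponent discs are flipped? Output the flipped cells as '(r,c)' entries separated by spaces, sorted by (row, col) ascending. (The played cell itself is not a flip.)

Dir NW: opp run (3,4) capped by B -> flip
Dir N: first cell '.' (not opp) -> no flip
Dir NE: first cell '.' (not opp) -> no flip
Dir W: first cell 'B' (not opp) -> no flip
Dir E: first cell '.' (not opp) -> no flip
Dir SW: first cell 'B' (not opp) -> no flip
Dir S: first cell '.' (not opp) -> no flip
Dir SE: first cell '.' (not opp) -> no flip

Answer: (3,4)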